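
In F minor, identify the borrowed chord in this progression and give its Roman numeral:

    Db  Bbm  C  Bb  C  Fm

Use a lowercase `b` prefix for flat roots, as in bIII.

IV

In F minor (with V from harmonic minor) the diatonic chords are Fm, Gdim, Ab, Bbm, C, Db, Eb. Db, Bbm, C and Fm are all diatonic. Bb (Bb–D–F) doesn't fit — on degree 4 F minor would have Bbm (iv). Bb is the degree-4 chord of F major, so it is the borrowed IV.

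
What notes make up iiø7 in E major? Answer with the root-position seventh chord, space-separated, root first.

iiø7 is built on scale degree 2, which is F# in both E major and its parallel. In E minor the chord on F# is F#–A–C–E.

F# A C E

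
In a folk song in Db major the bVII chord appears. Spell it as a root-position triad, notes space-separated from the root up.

Cb Eb Gb

bVII is built on the lowered scale degree 7. In Db major degree 7 is C; lowered it becomes Cb. Building the major chord from the parallel minor on Cb: Cb–Eb–Gb.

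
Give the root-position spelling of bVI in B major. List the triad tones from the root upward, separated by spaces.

The root of bVI is the lowered 6th degree: G# becomes G. Building the major chord from the parallel minor on G: G–B–D.

G B D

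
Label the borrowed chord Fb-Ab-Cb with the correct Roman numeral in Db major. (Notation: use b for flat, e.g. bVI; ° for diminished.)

bIII

Fb is the lowered form of scale degree 3 in Db major (the diatonic degree 3 is F). Diatonically Db major has Fm (iii) on that degree; Fb–Ab–Cb is instead the major chord native to Db minor, so it takes the label bIII.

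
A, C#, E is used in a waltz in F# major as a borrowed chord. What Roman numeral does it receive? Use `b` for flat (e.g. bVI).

The root A is the lowered 3rd scale degree — diatonically F# major has A# there. Diatonically F# major has A#m (iii) on that degree; A–C#–E is instead the major chord native to F# minor, so it takes the label bIII.

bIII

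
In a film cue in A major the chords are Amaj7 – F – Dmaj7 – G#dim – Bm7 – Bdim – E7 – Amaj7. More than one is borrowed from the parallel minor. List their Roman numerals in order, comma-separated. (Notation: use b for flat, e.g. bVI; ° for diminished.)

bVI, ii°

A major has the diatonic set A, Bm, C#m, D, E, F#m, G#dim. Amaj7, Dmaj7, G#dim, Bm7 and E7 are all diatonic. F (F–A–C) is not: scale degree 6 in A major carries F#m (vi). In A minor the chord on that degree is F, so here it functions as bVI, borrowed from the parallel minor. Bdim (B–D–F) doesn't fit — on degree 2 A major would have Bm (ii). Bdim is the degree-2 chord of A minor, so it is the borrowed ii°.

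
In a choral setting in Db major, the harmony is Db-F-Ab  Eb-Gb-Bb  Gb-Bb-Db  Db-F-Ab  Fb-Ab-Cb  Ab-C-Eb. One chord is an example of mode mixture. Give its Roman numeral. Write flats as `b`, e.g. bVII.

bIII

In Db major the diatonic chords are Db, Ebm, Fm, Gb, Ab, Bbm, Cdim. Of the given chords, Db–F–Ab = Db, Eb–Gb–Bb = Ebm, Gb–Bb–Db = Gb and Ab–C–Eb = Ab are diatonic. Fb–Ab–Cb doesn't fit — on degree 3 Db major would have Fm (iii). Fb is the degree-3 chord of Db minor, so it is the borrowed bIII.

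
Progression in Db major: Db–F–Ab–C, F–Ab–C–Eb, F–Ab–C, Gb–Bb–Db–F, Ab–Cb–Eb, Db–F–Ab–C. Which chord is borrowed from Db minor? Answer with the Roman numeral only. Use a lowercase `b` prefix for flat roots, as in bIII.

The diatonic triads in Db major are Db, Ebm, Fm, Gb, Ab, Bbm, Cdim. Db–F–Ab–C = Dbmaj7, F–Ab–C–Eb = Fm7, F–Ab–C = Fm and Gb–Bb–Db–F = Gbmaj7 all belong to that set. But Ab–Cb–Eb is foreign: the diatonic V on degree 5 is Ab, whereas Abm comes from Db minor. It is labeled v.

v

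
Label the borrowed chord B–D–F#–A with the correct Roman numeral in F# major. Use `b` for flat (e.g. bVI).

iv7

The root B is the diatonic 4th degree of F# major; the borrowing shows in the chord quality. B–D–F#–A is a minor-seventh chord — the form found in F# minor, not the diatonic IV (B). Borrowed into F# major it is written iv7.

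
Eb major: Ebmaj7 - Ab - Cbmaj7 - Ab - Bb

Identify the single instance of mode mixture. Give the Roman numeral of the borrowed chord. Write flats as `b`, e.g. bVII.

The diatonic triads in Eb major are Eb, Fm, Gm, Ab, Bb, Cm, Ddim. Of the given chords, Ebmaj7, Ab and Bb are diatonic. But Cbmaj7 (Cb–Eb–Gb–Bb) is foreign: the diatonic vi on degree 6 is Cm, whereas Cbmaj7 comes from Eb minor. It is labeled bVImaj7.

bVImaj7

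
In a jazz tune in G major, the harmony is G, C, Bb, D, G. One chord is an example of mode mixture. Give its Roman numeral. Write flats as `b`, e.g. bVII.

bIII

G major has the diatonic set G, Am, Bm, C, D, Em, F#dim. Of the given chords, G, C and D are diatonic. But Bb (Bb–D–F) is foreign: the diatonic iii on degree 3 is Bm, whereas Bb comes from G minor. It is labeled bIII.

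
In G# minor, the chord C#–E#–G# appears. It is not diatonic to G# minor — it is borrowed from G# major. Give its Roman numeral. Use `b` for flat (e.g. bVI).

The root C# is the diatonic 4th degree of G# minor; the borrowing shows in the chord quality. The diatonic chord on degree 4 would be C#m (iv), but C#–E#–G# is the major chord from G# major. As a borrowed chord it is labeled IV.

IV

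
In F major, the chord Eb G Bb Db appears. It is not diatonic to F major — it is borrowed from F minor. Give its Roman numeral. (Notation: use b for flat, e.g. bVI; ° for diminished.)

bVII7

The root Eb is the lowered 7th scale degree — diatonically F major has E there. The diatonic chord on degree 7 would be Edim (vii°), but Eb–G–Bb–Db is the dominant-seventh chord from F minor. As a borrowed chord it is labeled bVII7.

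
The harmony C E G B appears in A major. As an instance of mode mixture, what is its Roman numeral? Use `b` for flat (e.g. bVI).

The root C is the lowered 3rd scale degree — diatonically A major has C# there. Diatonically A major has C#m (iii) on that degree; C–E–G–B is instead the major-seventh chord native to A minor, so it takes the label bIIImaj7.

bIIImaj7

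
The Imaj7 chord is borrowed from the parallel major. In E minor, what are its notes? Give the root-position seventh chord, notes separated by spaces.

E G# B D#

Imaj7 is built on scale degree 1, which is E in both E minor and its parallel. In E major the chord on E is E–G#–B–D#.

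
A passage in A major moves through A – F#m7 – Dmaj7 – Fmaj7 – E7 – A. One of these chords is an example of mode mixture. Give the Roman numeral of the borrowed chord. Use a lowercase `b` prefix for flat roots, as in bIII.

The diatonic triads in A major are A, Bm, C#m, D, E, F#m, G#dim. Of the given chords, A, F#m7, Dmaj7 and E7 are diatonic. Fmaj7 (F–A–C–E) doesn't fit — on degree 6 A major would have F#m (vi). Fmaj7 is the degree-6 chord of A minor, so it is the borrowed bVImaj7.

bVImaj7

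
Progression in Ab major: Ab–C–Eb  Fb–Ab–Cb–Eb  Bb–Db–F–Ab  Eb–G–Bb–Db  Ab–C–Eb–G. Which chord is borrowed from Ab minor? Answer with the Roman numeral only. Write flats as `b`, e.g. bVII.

The diatonic triads in Ab major are Ab, Bbm, Cm, Db, Eb, Fm, Gdim. Of the given chords, Ab–C–Eb = Ab, Bb–Db–F–Ab = Bbm7, Eb–G–Bb–Db = Eb7 and Ab–C–Eb–G = Abmaj7 are diatonic. Fb–Ab–Cb–Eb is not: scale degree 6 in Ab major carries Fm (vi). In Ab minor the chord on that degree is Fbmaj7, so here it functions as bVImaj7, borrowed from the parallel minor.

bVImaj7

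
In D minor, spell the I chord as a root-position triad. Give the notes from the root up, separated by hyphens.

I is built on scale degree 1, which is D in both D minor and its parallel. Building the major chord from the parallel major on D: D–F#–A.

D-F#-A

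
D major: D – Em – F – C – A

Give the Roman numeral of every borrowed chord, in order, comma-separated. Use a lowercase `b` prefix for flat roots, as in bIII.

bIII, bVII

D major has the diatonic set D, Em, F#m, G, A, Bm, C#dim. Of the given chords, D, Em and A are diatonic. But F (F–A–C) is foreign: the diatonic iii on degree 3 is F#m, whereas F comes from D minor. It is labeled bIII. But C (C–E–G) is foreign: the diatonic vii° on degree 7 is C#dim, whereas C comes from D minor. It is labeled bVII.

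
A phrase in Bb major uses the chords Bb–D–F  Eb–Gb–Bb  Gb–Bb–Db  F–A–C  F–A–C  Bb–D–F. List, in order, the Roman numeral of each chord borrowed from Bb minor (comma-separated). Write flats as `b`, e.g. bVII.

The diatonic triads in Bb major are Bb, Cm, Dm, Eb, F, Gm, Adim. Bb–D–F = Bb and F–A–C = F both belong to that set. Eb–Gb–Bb is not: scale degree 4 in Bb major carries Eb (IV). In Bb minor the chord on that degree is Ebm, so here it functions as iv, borrowed from the parallel minor. But Gb–Bb–Db is foreign: the diatonic vi on degree 6 is Gm, whereas Gb comes from Bb minor. It is labeled bVI.

iv, bVI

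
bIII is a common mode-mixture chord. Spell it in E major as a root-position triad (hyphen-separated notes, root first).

bIII is built on the lowered scale degree 3. In E major degree 3 is G#; lowered it becomes G. In E minor the chord on G is G–B–D.

G-B-D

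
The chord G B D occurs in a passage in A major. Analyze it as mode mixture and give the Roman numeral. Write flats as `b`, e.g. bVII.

bVII

In A major scale degree 7 is G#; G is its lowered form, from A minor. G–B–D is a major chord — the form found in A minor, not the diatonic vii° (G#dim). Borrowed into A major it is written bVII.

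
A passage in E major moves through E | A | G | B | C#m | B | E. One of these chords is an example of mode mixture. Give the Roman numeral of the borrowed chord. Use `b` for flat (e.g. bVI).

E major has the diatonic set E, F#m, G#m, A, B, C#m, D#dim. E, A, B and C#m are all diatonic. G (G–B–D) is not: scale degree 3 in E major carries G#m (iii). In E minor the chord on that degree is G, so here it functions as bIII, borrowed from the parallel minor.

bIII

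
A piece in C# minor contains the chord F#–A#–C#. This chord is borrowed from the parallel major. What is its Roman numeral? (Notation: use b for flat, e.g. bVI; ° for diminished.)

F# is scale degree 4 in C# minor. Diatonically C# minor has F#m (iv) on that degree; F#–A#–C# is instead the major chord native to C# major, so it takes the label IV.

IV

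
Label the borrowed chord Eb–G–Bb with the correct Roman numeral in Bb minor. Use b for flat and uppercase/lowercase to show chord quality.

Eb is scale degree 4 in Bb minor. The diatonic chord on degree 4 would be Ebm (iv), but Eb–G–Bb is the major chord from Bb major. As a borrowed chord it is labeled IV.

IV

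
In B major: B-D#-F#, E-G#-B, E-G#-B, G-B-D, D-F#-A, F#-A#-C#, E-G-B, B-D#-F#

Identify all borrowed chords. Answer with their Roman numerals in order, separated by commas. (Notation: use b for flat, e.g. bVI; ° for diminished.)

bVI, bIII, iv

In B major the diatonic chords are B, C#m, D#m, E, F#, G#m, A#dim. B–D#–F# = B, E–G#–B = E and F#–A#–C# = F# all belong to that set. G–B–D doesn't fit — on degree 6 B major would have G#m (vi). G is the degree-6 chord of B minor, so it is the borrowed bVI. D–F#–A is not: scale degree 3 in B major carries D#m (iii). In B minor the chord on that degree is D, so here it functions as bIII, borrowed from the parallel minor. E–G–B doesn't fit — on degree 4 B major would have E (IV). Em is the degree-4 chord of B minor, so it is the borrowed iv.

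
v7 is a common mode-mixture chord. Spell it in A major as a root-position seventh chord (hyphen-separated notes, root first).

E-G-B-D

v7 is built on scale degree 5, which is E in both A major and its parallel. In A minor the chord on E is E–G–B–D.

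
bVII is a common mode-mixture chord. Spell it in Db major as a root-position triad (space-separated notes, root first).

Cb Eb Gb

The root of bVII is the lowered 7th degree: C becomes Cb. In Db minor the chord on Cb is Cb–Eb–Gb.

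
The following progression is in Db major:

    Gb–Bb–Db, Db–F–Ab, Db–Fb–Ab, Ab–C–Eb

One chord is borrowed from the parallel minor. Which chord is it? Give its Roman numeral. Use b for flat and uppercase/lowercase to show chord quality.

The diatonic triads in Db major are Db, Ebm, Fm, Gb, Ab, Bbm, Cdim. Of the given chords, Gb–Bb–Db = Gb, Db–F–Ab = Db and Ab–C–Eb = Ab are diatonic. Db–Fb–Ab doesn't fit — on degree 1 Db major would have Db (I). Dbm is the degree-1 chord of Db minor, so it is the borrowed i.

i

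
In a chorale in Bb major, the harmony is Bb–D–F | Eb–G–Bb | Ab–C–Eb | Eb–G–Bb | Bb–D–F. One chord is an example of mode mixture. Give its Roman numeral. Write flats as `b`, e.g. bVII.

In Bb major the diatonic chords are Bb, Cm, Dm, Eb, F, Gm, Adim. Bb–D–F = Bb and Eb–G–Bb = Eb are both diatonic. Ab–C–Eb is not: scale degree 7 in Bb major carries Adim (vii°). In Bb minor the chord on that degree is Ab, so here it functions as bVII, borrowed from the parallel minor.

bVII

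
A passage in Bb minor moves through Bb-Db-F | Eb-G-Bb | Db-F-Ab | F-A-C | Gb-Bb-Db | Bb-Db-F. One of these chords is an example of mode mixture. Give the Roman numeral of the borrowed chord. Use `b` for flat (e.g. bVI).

IV

Bb minor has the diatonic set Bbm, Cdim, Db, Ebm, F, Gb, Ab (with V from harmonic minor). Of the given chords, Bb–Db–F = Bbm, Db–F–Ab = Db, F–A–C = F and Gb–Bb–Db = Gb are diatonic. But Eb–G–Bb is foreign: the diatonic iv on degree 4 is Ebm, whereas Eb comes from Bb major. It is labeled IV.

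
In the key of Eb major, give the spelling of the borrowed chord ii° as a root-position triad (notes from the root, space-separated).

F Ab Cb

ii° is built on scale degree 2, which is F in both Eb major and its parallel. In Eb minor the chord on F is F–Ab–Cb.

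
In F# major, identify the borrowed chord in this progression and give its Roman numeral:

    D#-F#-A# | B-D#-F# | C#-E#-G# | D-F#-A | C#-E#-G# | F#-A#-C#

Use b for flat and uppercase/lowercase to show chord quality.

bVI

F# major has the diatonic set F#, G#m, A#m, B, C#, D#m, E#dim. Of the given chords, D#–F#–A# = D#m, B–D#–F# = B, C#–E#–G# = C# and F#–A#–C# = F# are diatonic. D–F#–A doesn't fit — on degree 6 F# major would have D#m (vi). D is the degree-6 chord of F# minor, so it is the borrowed bVI.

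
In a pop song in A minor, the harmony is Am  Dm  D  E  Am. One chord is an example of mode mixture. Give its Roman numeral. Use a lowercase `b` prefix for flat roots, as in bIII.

IV

In A minor (with V from harmonic minor) the diatonic chords are Am, Bdim, C, Dm, E, F, G. Am, Dm and E all belong to that set. But D (D–F#–A) is foreign: the diatonic iv on degree 4 is Dm, whereas D comes from A major. It is labeled IV.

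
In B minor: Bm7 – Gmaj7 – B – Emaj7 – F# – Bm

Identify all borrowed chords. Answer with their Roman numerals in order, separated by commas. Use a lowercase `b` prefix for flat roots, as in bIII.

I, IVmaj7

In B minor (with V from harmonic minor) the diatonic chords are Bm, C#dim, D, Em, F#, G, A. Bm7, Gmaj7, F# and Bm are all diatonic. B (B–D#–F#) doesn't fit — on degree 1 B minor would have Bm (i). B is the degree-1 chord of B major, so it is the borrowed I. Emaj7 (E–G#–B–D#) doesn't fit — on degree 4 B minor would have Em (iv). Emaj7 is the degree-4 chord of B major, so it is the borrowed IVmaj7.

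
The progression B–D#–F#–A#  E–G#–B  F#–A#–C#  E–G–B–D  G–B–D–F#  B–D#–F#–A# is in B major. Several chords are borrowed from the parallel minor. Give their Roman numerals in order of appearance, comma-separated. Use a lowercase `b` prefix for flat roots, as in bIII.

In B major the diatonic chords are B, C#m, D#m, E, F#, G#m, A#dim. B–D#–F#–A# = Bmaj7, E–G#–B = E and F#–A#–C# = F# all belong to that set. But E–G–B–D is foreign: the diatonic IV on degree 4 is E, whereas Em7 comes from B minor. It is labeled iv7. G–B–D–F# is not: scale degree 6 in B major carries G#m (vi). In B minor the chord on that degree is Gmaj7, so here it functions as bVImaj7, borrowed from the parallel minor.

iv7, bVImaj7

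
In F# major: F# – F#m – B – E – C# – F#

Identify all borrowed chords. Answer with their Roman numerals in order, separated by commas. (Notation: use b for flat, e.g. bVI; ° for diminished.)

In F# major the diatonic chords are F#, G#m, A#m, B, C#, D#m, E#dim. Of the given chords, F#, B and C# are diatonic. But F#m (F#–A–C#) is foreign: the diatonic I on degree 1 is F#, whereas F#m comes from F# minor. It is labeled i. But E (E–G#–B) is foreign: the diatonic vii° on degree 7 is E#dim, whereas E comes from F# minor. It is labeled bVII.

i, bVII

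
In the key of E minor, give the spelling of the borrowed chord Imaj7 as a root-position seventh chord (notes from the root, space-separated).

E G# B D#

Imaj7 is built on scale degree 1, which is E in both E minor and its parallel. In E major the chord on E is E–G#–B–D#.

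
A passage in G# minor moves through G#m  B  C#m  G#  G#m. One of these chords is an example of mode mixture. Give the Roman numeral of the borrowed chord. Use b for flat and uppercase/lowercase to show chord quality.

In G# minor (with V from harmonic minor) the diatonic chords are G#m, A#dim, B, C#m, D#, E, F#. G#m, B and C#m all belong to that set. G# (G#–B#–D#) doesn't fit — on degree 1 G# minor would have G#m (i). G# is the degree-1 chord of G# major, so it is the borrowed I.

I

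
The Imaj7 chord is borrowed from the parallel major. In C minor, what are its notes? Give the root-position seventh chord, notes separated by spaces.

The root, C, is scale degree 1 — the same note in C minor and C major; only the chord quality changes. Building the major-seventh chord from the parallel major on C: C–E–G–B.

C E G B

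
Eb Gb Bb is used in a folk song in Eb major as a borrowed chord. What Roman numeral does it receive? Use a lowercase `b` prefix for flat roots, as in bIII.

Eb is scale degree 1 in Eb major. The diatonic chord on degree 1 would be Eb (I), but Eb–Gb–Bb is the minor chord from Eb minor. As a borrowed chord it is labeled i.

i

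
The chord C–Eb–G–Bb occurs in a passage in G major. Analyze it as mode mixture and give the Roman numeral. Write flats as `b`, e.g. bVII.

iv7

The root C is the diatonic 4th degree of G major; the borrowing shows in the chord quality. Diatonically G major has C (IV) on that degree; C–Eb–G–Bb is instead the minor-seventh chord native to G minor, so it takes the label iv7.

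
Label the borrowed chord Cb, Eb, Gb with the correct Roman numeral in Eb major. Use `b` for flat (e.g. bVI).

bVI

The root Cb is the lowered 6th scale degree — diatonically Eb major has C there. Cb–Eb–Gb is a major chord — the form found in Eb minor, not the diatonic vi (Cm). Borrowed into Eb major it is written bVI.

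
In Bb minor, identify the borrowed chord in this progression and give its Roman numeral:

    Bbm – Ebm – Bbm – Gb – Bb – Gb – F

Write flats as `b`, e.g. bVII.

Bb minor has the diatonic set Bbm, Cdim, Db, Ebm, F, Gb, Ab (with V from harmonic minor). Bbm, Ebm, Gb and F all belong to that set. Bb (Bb–D–F) is not: scale degree 1 in Bb minor carries Bbm (i). In Bb major the chord on that degree is Bb, so here it functions as I, borrowed from the parallel major.

I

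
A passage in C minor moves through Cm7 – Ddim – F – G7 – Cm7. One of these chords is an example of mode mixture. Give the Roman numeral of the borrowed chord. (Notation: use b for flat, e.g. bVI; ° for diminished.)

IV

C minor has the diatonic set Cm, Ddim, Eb, Fm, G, Ab, Bb (with V from harmonic minor). Of the given chords, Cm7, Ddim and G7 are diatonic. F (F–A–C) is not: scale degree 4 in C minor carries Fm (iv). In C major the chord on that degree is F, so here it functions as IV, borrowed from the parallel major.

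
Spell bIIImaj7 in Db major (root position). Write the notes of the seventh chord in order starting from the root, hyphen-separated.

Fb-Ab-Cb-Eb

Scale degree 3 in Db major is F. bIIImaj7 uses the lowered form, Fb, taken from Db minor. In Db minor the chord on Fb is Fb–Ab–Cb–Eb.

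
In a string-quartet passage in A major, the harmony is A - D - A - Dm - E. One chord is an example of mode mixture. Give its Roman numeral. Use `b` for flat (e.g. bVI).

The diatonic triads in A major are A, Bm, C#m, D, E, F#m, G#dim. Of the given chords, A, D and E are diatonic. But Dm (D–F–A) is foreign: the diatonic IV on degree 4 is D, whereas Dm comes from A minor. It is labeled iv.

iv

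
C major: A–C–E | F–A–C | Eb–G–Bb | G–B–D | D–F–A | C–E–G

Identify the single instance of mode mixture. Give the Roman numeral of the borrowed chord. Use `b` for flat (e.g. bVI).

bIII

C major has the diatonic set C, Dm, Em, F, G, Am, Bdim. Of the given chords, A–C–E = Am, F–A–C = F, G–B–D = G, D–F–A = Dm and C–E–G = C are diatonic. Eb–G–Bb is not: scale degree 3 in C major carries Em (iii). In C minor the chord on that degree is Eb, so here it functions as bIII, borrowed from the parallel minor.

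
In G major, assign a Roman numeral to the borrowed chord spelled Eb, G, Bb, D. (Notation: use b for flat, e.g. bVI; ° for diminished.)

bVImaj7

In G major scale degree 6 is E; Eb is its lowered form, from G minor. Diatonically G major has Em (vi) on that degree; Eb–G–Bb–D is instead the major-seventh chord native to G minor, so it takes the label bVImaj7.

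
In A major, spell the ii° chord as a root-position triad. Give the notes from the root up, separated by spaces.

B D F

ii° is built on scale degree 2, which is B in both A major and its parallel. Stacking thirds in A minor on B gives B–D–F.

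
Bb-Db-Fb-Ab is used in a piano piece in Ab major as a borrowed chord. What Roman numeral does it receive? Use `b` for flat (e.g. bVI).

Bb is scale degree 2 in Ab major. The diatonic chord on degree 2 would be Bbm (ii), but Bb–Db–Fb–Ab is the half-diminished-seventh chord from Ab minor. As a borrowed chord it is labeled iiø7.

iiø7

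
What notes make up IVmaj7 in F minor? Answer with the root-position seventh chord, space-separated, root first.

IVmaj7 is built on scale degree 4, which is Bb in both F minor and its parallel. Building the major-seventh chord from the parallel major on Bb: Bb–D–F–A.

Bb D F A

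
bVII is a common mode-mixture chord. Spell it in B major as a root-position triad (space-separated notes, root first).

bVII is built on the lowered scale degree 7. In B major degree 7 is A#; lowered it becomes A. Building the major chord from the parallel minor on A: A–C#–E.

A C# E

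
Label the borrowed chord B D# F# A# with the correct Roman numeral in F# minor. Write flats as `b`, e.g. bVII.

B is scale degree 4 in F# minor. Diatonically F# minor has Bm (iv) on that degree; B–D#–F#–A# is instead the major-seventh chord native to F# major, so it takes the label IVmaj7.

IVmaj7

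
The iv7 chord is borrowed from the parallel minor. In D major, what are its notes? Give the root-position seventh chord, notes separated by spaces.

G Bb D F

iv7 is built on scale degree 4, which is G in both D major and its parallel. Stacking thirds in D minor on G gives G–Bb–D–F.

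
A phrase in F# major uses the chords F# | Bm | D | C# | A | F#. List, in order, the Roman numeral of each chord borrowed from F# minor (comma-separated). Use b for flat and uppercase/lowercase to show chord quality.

iv, bVI, bIII

F# major has the diatonic set F#, G#m, A#m, B, C#, D#m, E#dim. F# and C# are both diatonic. But Bm (B–D–F#) is foreign: the diatonic IV on degree 4 is B, whereas Bm comes from F# minor. It is labeled iv. D (D–F#–A) doesn't fit — on degree 6 F# major would have D#m (vi). D is the degree-6 chord of F# minor, so it is the borrowed bVI. But A (A–C#–E) is foreign: the diatonic iii on degree 3 is A#m, whereas A comes from F# minor. It is labeled bIII.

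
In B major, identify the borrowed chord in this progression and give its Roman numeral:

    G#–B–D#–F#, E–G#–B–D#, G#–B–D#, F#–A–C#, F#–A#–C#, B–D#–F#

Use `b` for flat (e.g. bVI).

v

The diatonic triads in B major are B, C#m, D#m, E, F#, G#m, A#dim. G#–B–D#–F# = G#m7, E–G#–B–D# = Emaj7, G#–B–D# = G#m, F#–A#–C# = F# and B–D#–F# = B all belong to that set. But F#–A–C# is foreign: the diatonic V on degree 5 is F#, whereas F#m comes from B minor. It is labeled v.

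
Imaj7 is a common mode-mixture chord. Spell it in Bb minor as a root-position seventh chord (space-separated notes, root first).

Bb D F A

The root, Bb, is scale degree 1 — the same note in Bb minor and Bb major; only the chord quality changes. Building the major-seventh chord from the parallel major on Bb: Bb–D–F–A.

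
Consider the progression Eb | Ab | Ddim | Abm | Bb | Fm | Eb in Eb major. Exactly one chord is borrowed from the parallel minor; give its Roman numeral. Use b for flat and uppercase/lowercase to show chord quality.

The diatonic triads in Eb major are Eb, Fm, Gm, Ab, Bb, Cm, Ddim. Eb, Ab, Ddim, Bb and Fm all belong to that set. But Abm (Ab–Cb–Eb) is foreign: the diatonic IV on degree 4 is Ab, whereas Abm comes from Eb minor. It is labeled iv.

iv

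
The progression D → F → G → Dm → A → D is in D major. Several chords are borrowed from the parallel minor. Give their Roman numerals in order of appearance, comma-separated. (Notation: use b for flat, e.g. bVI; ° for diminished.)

bIII, i

The diatonic triads in D major are D, Em, F#m, G, A, Bm, C#dim. D, G and A are all diatonic. But F (F–A–C) is foreign: the diatonic iii on degree 3 is F#m, whereas F comes from D minor. It is labeled bIII. Dm (D–F–A) doesn't fit — on degree 1 D major would have D (I). Dm is the degree-1 chord of D minor, so it is the borrowed i.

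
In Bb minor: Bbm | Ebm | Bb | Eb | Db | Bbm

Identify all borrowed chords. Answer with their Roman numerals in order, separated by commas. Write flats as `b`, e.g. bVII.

I, IV

In Bb minor (with V from harmonic minor) the diatonic chords are Bbm, Cdim, Db, Ebm, F, Gb, Ab. Bbm, Ebm and Db are all diatonic. Bb (Bb–D–F) is not: scale degree 1 in Bb minor carries Bbm (i). In Bb major the chord on that degree is Bb, so here it functions as I, borrowed from the parallel major. But Eb (Eb–G–Bb) is foreign: the diatonic iv on degree 4 is Ebm, whereas Eb comes from Bb major. It is labeled IV.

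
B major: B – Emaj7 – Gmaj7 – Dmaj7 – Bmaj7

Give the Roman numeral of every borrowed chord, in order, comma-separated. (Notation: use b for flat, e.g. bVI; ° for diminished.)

In B major the diatonic chords are B, C#m, D#m, E, F#, G#m, A#dim. B, Emaj7 and Bmaj7 are all diatonic. But Gmaj7 (G–B–D–F#) is foreign: the diatonic vi on degree 6 is G#m, whereas Gmaj7 comes from B minor. It is labeled bVImaj7. Dmaj7 (D–F#–A–C#) doesn't fit — on degree 3 B major would have D#m (iii). Dmaj7 is the degree-3 chord of B minor, so it is the borrowed bIIImaj7.

bVImaj7, bIIImaj7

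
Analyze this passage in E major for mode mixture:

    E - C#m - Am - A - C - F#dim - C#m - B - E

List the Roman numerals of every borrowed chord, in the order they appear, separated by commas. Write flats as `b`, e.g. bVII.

iv, bVI, ii°

E major has the diatonic set E, F#m, G#m, A, B, C#m, D#dim. E, C#m, A and B are all diatonic. But Am (A–C–E) is foreign: the diatonic IV on degree 4 is A, whereas Am comes from E minor. It is labeled iv. C (C–E–G) doesn't fit — on degree 6 E major would have C#m (vi). C is the degree-6 chord of E minor, so it is the borrowed bVI. F#dim (F#–A–C) is not: scale degree 2 in E major carries F#m (ii). In E minor the chord on that degree is F#dim, so here it functions as ii°, borrowed from the parallel minor.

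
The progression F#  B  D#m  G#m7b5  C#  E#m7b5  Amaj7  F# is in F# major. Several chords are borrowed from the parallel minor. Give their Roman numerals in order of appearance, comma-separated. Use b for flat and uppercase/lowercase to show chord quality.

iiø7, bIIImaj7

In F# major the diatonic chords are F#, G#m, A#m, B, C#, D#m, E#dim. F#, B, D#m, C# and E#m7b5 all belong to that set. But G#m7b5 (G#–B–D–F#) is foreign: the diatonic ii on degree 2 is G#m, whereas G#m7b5 comes from F# minor. It is labeled iiø7. Amaj7 (A–C#–E–G#) is not: scale degree 3 in F# major carries A#m (iii). In F# minor the chord on that degree is Amaj7, so here it functions as bIIImaj7, borrowed from the parallel minor.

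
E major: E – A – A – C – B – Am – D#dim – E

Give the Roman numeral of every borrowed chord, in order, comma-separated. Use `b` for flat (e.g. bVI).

bVI, iv

The diatonic triads in E major are E, F#m, G#m, A, B, C#m, D#dim. E, A, B and D#dim are all diatonic. But C (C–E–G) is foreign: the diatonic vi on degree 6 is C#m, whereas C comes from E minor. It is labeled bVI. Am (A–C–E) is not: scale degree 4 in E major carries A (IV). In E minor the chord on that degree is Am, so here it functions as iv, borrowed from the parallel minor.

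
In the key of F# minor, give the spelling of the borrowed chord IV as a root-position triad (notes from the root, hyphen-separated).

B-D#-F#

The root, B, is scale degree 4 — the same note in F# minor and F# major; only the chord quality changes. In F# major the chord on B is B–D#–F#.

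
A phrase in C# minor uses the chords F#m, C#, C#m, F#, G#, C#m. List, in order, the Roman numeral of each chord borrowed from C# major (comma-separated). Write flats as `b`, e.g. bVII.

I, IV

C# minor has the diatonic set C#m, D#dim, E, F#m, G#, A, B (with V from harmonic minor). F#m, C#m and G# all belong to that set. C# (C#–E#–G#) is not: scale degree 1 in C# minor carries C#m (i). In C# major the chord on that degree is C#, so here it functions as I, borrowed from the parallel major. But F# (F#–A#–C#) is foreign: the diatonic iv on degree 4 is F#m, whereas F# comes from C# major. It is labeled IV.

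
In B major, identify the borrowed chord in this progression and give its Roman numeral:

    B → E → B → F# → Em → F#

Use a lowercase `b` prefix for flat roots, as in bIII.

iv

In B major the diatonic chords are B, C#m, D#m, E, F#, G#m, A#dim. B, E and F# are all diatonic. But Em (E–G–B) is foreign: the diatonic IV on degree 4 is E, whereas Em comes from B minor. It is labeled iv.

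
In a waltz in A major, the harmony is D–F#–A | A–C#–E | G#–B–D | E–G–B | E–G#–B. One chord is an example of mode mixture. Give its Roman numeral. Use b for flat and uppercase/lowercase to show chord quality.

In A major the diatonic chords are A, Bm, C#m, D, E, F#m, G#dim. D–F#–A = D, A–C#–E = A, G#–B–D = G#dim and E–G#–B = E all belong to that set. E–G–B doesn't fit — on degree 5 A major would have E (V). Em is the degree-5 chord of A minor, so it is the borrowed v.

v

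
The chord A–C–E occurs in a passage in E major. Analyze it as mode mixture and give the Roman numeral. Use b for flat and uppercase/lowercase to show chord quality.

A is scale degree 4 in E major. A–C–E is a minor chord — the form found in E minor, not the diatonic IV (A). Borrowed into E major it is written iv.

iv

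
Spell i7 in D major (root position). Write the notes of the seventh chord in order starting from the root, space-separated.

D F A C

The root, D, is scale degree 1 — the same note in D major and D minor; only the chord quality changes. Stacking thirds in D minor on D gives D–F–A–C.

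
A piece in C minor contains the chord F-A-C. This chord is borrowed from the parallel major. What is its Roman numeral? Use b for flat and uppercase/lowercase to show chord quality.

IV

F is scale degree 4 in C minor. The diatonic chord on degree 4 would be Fm (iv), but F–A–C is the major chord from C major. As a borrowed chord it is labeled IV.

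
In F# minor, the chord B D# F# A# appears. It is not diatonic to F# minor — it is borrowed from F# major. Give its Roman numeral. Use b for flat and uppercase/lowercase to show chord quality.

IVmaj7

B is scale degree 4 in F# minor. B–D#–F#–A# is a major-seventh chord — the form found in F# major, not the diatonic iv (Bm). Borrowed into F# minor it is written IVmaj7.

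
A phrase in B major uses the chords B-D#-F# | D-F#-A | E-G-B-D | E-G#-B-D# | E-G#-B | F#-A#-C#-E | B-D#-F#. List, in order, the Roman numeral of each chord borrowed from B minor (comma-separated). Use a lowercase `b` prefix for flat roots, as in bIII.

The diatonic triads in B major are B, C#m, D#m, E, F#, G#m, A#dim. B–D#–F# = B, E–G#–B–D# = Emaj7, E–G#–B = E and F#–A#–C#–E = F#7 all belong to that set. But D–F#–A is foreign: the diatonic iii on degree 3 is D#m, whereas D comes from B minor. It is labeled bIII. E–G–B–D is not: scale degree 4 in B major carries E (IV). In B minor the chord on that degree is Em7, so here it functions as iv7, borrowed from the parallel minor.

bIII, iv7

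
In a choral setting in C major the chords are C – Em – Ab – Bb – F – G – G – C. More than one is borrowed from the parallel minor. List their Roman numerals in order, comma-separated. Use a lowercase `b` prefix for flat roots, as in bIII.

bVI, bVII

The diatonic triads in C major are C, Dm, Em, F, G, Am, Bdim. Of the given chords, C, Em, F and G are diatonic. Ab (Ab–C–Eb) doesn't fit — on degree 6 C major would have Am (vi). Ab is the degree-6 chord of C minor, so it is the borrowed bVI. Bb (Bb–D–F) is not: scale degree 7 in C major carries Bdim (vii°). In C minor the chord on that degree is Bb, so here it functions as bVII, borrowed from the parallel minor.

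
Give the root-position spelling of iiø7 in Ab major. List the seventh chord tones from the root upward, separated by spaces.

Bb Db Fb Ab

iiø7 is built on scale degree 2, which is Bb in both Ab major and its parallel. Building the half-diminished-seventh chord from the parallel minor on Bb: Bb–Db–Fb–Ab.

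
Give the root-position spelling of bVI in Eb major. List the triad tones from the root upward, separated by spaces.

Scale degree 6 in Eb major is C. bVI uses the lowered form, Cb, taken from Eb minor. Stacking thirds in Eb minor on Cb gives Cb–Eb–Gb.

Cb Eb Gb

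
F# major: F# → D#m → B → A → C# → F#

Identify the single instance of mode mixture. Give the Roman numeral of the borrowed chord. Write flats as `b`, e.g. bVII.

bIII

F# major has the diatonic set F#, G#m, A#m, B, C#, D#m, E#dim. Of the given chords, F#, D#m, B and C# are diatonic. A (A–C#–E) doesn't fit — on degree 3 F# major would have A#m (iii). A is the degree-3 chord of F# minor, so it is the borrowed bIII.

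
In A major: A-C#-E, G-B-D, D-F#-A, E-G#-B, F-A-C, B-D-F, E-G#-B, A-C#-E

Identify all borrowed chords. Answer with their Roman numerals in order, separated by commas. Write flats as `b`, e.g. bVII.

bVII, bVI, ii°

The diatonic triads in A major are A, Bm, C#m, D, E, F#m, G#dim. A–C#–E = A, D–F#–A = D and E–G#–B = E all belong to that set. G–B–D is not: scale degree 7 in A major carries G#dim (vii°). In A minor the chord on that degree is G, so here it functions as bVII, borrowed from the parallel minor. F–A–C doesn't fit — on degree 6 A major would have F#m (vi). F is the degree-6 chord of A minor, so it is the borrowed bVI. But B–D–F is foreign: the diatonic ii on degree 2 is Bm, whereas Bdim comes from A minor. It is labeled ii°.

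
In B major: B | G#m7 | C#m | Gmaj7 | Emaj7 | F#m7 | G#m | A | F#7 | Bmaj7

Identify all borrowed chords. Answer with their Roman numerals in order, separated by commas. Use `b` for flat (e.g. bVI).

bVImaj7, v7, bVII

In B major the diatonic chords are B, C#m, D#m, E, F#, G#m, A#dim. B, G#m7, C#m, Emaj7, G#m, F#7 and Bmaj7 all belong to that set. Gmaj7 (G–B–D–F#) is not: scale degree 6 in B major carries G#m (vi). In B minor the chord on that degree is Gmaj7, so here it functions as bVImaj7, borrowed from the parallel minor. But F#m7 (F#–A–C#–E) is foreign: the diatonic V on degree 5 is F#, whereas F#m7 comes from B minor. It is labeled v7. A (A–C#–E) is not: scale degree 7 in B major carries A#dim (vii°). In B minor the chord on that degree is A, so here it functions as bVII, borrowed from the parallel minor.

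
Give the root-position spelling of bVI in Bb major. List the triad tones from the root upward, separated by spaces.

Gb Bb Db

The root of bVI is the lowered 6th degree: G becomes Gb. Stacking thirds in Bb minor on Gb gives Gb–Bb–Db.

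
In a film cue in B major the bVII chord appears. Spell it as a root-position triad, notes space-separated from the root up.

A C# E

bVII is built on the lowered scale degree 7. In B major degree 7 is A#; lowered it becomes A. Building the major chord from the parallel minor on A: A–C#–E.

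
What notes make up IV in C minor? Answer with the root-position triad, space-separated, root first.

F A C

IV is built on scale degree 4, which is F in both C minor and its parallel. Building the major chord from the parallel major on F: F–A–C.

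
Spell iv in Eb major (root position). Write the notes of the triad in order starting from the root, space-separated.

Ab Cb Eb

The root, Ab, is scale degree 4 — the same note in Eb major and Eb minor; only the chord quality changes. In Eb minor the chord on Ab is Ab–Cb–Eb.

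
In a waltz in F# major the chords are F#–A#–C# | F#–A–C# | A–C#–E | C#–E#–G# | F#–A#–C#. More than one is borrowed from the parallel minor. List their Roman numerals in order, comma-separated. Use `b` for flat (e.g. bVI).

i, bIII

F# major has the diatonic set F#, G#m, A#m, B, C#, D#m, E#dim. Of the given chords, F#–A#–C# = F# and C#–E#–G# = C# are diatonic. But F#–A–C# is foreign: the diatonic I on degree 1 is F#, whereas F#m comes from F# minor. It is labeled i. A–C#–E is not: scale degree 3 in F# major carries A#m (iii). In F# minor the chord on that degree is A, so here it functions as bIII, borrowed from the parallel minor.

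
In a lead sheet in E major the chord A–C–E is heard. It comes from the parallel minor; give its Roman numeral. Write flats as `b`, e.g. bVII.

iv

A is scale degree 4 in E major. A–C–E is a minor chord — the form found in E minor, not the diatonic IV (A). Borrowed into E major it is written iv.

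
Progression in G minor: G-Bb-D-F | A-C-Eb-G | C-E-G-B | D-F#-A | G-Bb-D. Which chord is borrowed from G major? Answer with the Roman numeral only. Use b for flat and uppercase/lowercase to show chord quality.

IVmaj7

G minor has the diatonic set Gm, Adim, Bb, Cm, D, Eb, F (with V from harmonic minor). G–Bb–D–F = Gm7, A–C–Eb–G = Am7b5, D–F#–A = D and G–Bb–D = Gm all belong to that set. C–E–G–B is not: scale degree 4 in G minor carries Cm (iv). In G major the chord on that degree is Cmaj7, so here it functions as IVmaj7, borrowed from the parallel major.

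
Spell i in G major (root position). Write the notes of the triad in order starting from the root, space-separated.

G Bb D

i is built on scale degree 1, which is G in both G major and its parallel. Building the minor chord from the parallel minor on G: G–Bb–D.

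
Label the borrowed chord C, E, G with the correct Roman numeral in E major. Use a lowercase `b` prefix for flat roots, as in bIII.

C is the lowered form of scale degree 6 in E major (the diatonic degree 6 is C#). Diatonically E major has C#m (vi) on that degree; C–E–G is instead the major chord native to E minor, so it takes the label bVI.

bVI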